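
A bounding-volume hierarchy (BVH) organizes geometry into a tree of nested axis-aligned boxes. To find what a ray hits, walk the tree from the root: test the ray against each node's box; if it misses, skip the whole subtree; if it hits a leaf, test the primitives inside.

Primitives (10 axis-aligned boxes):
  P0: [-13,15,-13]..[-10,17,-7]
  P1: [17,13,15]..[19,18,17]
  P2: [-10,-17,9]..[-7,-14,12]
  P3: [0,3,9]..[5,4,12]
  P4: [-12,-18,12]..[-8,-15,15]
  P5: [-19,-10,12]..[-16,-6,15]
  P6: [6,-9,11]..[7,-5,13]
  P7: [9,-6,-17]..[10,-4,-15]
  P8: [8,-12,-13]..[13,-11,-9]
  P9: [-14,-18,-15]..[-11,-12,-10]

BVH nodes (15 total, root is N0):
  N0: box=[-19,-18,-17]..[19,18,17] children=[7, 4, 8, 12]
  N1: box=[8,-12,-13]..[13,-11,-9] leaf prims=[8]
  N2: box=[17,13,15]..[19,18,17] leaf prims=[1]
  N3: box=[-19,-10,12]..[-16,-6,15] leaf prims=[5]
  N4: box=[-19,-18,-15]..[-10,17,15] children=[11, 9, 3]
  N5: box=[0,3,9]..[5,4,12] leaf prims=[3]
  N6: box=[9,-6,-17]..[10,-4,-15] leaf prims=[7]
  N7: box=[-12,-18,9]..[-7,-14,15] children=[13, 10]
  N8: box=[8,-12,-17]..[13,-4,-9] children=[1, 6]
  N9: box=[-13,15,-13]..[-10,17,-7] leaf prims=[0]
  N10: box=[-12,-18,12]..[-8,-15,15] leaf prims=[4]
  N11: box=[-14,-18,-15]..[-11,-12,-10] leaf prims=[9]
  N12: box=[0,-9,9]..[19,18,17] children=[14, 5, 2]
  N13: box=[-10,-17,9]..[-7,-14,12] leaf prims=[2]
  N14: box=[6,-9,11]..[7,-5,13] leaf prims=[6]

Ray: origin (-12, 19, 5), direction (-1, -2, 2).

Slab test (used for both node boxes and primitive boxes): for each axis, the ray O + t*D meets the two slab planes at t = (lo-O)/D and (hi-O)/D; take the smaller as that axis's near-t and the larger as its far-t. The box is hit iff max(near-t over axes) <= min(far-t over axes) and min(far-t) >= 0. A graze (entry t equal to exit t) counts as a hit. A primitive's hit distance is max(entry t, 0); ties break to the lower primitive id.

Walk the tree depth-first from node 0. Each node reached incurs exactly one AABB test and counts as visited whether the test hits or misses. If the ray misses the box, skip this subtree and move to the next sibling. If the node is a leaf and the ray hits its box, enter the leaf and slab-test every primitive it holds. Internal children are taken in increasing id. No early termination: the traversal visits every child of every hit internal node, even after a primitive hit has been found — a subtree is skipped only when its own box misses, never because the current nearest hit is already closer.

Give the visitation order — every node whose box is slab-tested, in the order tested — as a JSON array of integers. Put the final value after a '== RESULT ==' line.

Traverse from the root:
N0 x:[-31,7] y:[1/2,37/2] z:[-11,6] -> hit [1/2,6], descend [4, 7, 8, 12]
  N4 x:[-2,7] y:[1,37/2] z:[-10,5] -> hit [1,5], descend [3, 9, 11]
    N3 x:[4,7] y:[25/2,29/2] z:[7/2,5] -> miss, prune
    N9 x:[-2,1] y:[1,2] z:[-9,-6] -> miss, prune
    N11 x:[-1,2] y:[31/2,37/2] z:[-10,-15/2] -> miss, prune
  N7 x:[-5,0] y:[33/2,37/2] z:[2,5] -> miss, prune
  N8 x:[-25,-20] y:[23/2,31/2] z:[-11,-7] -> miss, prune
  N12 x:[-31,-12] y:[1/2,14] z:[2,6] -> miss, prune

Summary -> nodes [0, 4, 3, 9, 11, 7, 8, 12]; box-tests=8; leaf-entries=0; first=miss

== RESULT ==
[0, 4, 3, 9, 11, 7, 8, 12]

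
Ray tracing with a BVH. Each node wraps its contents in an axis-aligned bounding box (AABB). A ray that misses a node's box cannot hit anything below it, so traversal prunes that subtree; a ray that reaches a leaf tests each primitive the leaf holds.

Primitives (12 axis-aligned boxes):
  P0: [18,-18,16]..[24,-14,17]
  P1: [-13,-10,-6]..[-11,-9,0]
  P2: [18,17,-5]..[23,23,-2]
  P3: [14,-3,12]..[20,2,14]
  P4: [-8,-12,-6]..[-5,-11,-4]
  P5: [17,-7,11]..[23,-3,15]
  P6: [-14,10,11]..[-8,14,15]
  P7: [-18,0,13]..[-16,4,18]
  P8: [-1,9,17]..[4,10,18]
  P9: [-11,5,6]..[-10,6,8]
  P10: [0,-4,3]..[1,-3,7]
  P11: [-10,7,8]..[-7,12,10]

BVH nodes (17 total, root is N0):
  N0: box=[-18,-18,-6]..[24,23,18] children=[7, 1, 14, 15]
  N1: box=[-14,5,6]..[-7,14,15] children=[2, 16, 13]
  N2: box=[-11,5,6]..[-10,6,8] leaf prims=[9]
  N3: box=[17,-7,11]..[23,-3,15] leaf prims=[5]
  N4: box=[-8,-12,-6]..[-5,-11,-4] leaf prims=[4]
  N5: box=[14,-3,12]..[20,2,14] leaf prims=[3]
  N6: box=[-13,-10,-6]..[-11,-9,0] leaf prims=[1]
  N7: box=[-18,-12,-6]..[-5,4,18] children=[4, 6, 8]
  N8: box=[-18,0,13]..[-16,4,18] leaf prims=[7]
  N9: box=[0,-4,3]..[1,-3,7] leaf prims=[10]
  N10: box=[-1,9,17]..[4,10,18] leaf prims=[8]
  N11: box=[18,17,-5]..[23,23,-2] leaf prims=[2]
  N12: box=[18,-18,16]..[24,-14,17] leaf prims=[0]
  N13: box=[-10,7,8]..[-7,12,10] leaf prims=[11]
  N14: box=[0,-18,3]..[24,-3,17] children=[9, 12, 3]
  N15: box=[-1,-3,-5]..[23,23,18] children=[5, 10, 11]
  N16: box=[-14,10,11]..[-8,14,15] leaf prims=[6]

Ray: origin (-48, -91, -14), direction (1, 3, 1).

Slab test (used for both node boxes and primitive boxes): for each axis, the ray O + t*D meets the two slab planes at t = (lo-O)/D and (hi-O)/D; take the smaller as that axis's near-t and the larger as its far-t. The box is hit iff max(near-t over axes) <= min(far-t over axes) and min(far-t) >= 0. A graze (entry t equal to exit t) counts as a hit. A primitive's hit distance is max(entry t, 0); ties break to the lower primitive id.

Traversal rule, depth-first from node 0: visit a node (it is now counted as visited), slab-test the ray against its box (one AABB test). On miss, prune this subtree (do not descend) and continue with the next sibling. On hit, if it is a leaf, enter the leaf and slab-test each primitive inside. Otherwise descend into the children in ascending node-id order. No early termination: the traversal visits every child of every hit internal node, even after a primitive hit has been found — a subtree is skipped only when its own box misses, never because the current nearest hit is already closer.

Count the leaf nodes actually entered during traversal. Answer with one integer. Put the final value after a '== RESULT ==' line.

Traverse from the root:
N0 x:[30,72] y:[73/3,38] z:[8,32] -> hit [30,32], descend [1, 7, 14, 15]
  N1 x:[34,41] y:[32,35] z:[20,29] -> miss, prune
  N7 x:[30,43] y:[79/3,95/3] z:[8,32] -> hit [30,95/3], descend [4, 6, 8]
    N4 x:[40,43] y:[79/3,80/3] z:[8,10] -> miss, prune
    N6 x:[35,37] y:[27,82/3] z:[8,14] -> miss, prune
    N8 x:[30,32] y:[91/3,95/3] z:[27,32] -> hit [91/3,95/3] leaf, test {P7@t=91/3}
  N14 x:[48,72] y:[73/3,88/3] z:[17,31] -> miss, prune
  N15 x:[47,71] y:[88/3,38] z:[9,32] -> miss, prune

order=[0, 1, 7, 4, 6, 8, 14, 15]  |boxes|=8  |leaves|=1  hit=P7

== RESULT ==
1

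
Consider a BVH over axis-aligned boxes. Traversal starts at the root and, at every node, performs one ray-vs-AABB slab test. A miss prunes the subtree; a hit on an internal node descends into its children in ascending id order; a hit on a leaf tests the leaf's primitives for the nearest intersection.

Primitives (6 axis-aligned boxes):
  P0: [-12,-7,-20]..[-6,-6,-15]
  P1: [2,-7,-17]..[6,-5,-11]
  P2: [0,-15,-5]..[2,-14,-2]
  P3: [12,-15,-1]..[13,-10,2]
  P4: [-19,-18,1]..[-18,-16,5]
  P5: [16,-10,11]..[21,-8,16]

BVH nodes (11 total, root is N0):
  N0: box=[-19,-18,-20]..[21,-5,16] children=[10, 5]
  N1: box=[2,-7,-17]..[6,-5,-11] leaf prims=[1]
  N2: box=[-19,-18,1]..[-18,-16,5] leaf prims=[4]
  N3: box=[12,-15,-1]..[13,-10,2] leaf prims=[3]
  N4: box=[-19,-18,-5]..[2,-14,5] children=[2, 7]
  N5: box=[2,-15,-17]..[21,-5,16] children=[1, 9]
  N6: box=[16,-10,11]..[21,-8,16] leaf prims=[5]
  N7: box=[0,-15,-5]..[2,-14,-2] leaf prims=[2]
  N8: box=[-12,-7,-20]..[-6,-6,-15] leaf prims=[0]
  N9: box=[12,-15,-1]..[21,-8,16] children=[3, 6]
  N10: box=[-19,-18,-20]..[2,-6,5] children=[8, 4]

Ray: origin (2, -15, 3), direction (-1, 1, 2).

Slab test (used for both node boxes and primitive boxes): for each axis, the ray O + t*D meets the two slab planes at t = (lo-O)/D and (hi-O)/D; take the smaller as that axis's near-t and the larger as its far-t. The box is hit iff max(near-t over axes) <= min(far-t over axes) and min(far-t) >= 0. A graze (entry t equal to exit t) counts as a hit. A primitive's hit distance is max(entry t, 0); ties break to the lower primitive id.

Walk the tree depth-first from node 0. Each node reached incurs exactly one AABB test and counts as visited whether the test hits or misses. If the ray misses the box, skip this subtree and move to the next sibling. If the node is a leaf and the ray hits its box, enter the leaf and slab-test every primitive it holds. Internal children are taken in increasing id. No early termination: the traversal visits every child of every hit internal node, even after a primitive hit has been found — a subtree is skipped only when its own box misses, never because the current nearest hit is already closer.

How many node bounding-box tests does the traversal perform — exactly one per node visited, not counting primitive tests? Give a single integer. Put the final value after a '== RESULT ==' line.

Traverse from the root:
N0 x:[-19,21] y:[-3,10] z:[-23/2,13/2] -> hit [-3,13/2], descend [5, 10]
  N5 x:[-19,0] y:[0,10] z:[-10,13/2] -> hit [0,0], descend [1, 9]
    N1 x:[-4,0] y:[8,10] z:[-10,-7] -> miss, prune
    N9 x:[-19,-10] y:[0,7] z:[-2,13/2] -> miss, prune
  N10 x:[0,21] y:[-3,9] z:[-23/2,1] -> hit [0,1], descend [4, 8]
    N4 x:[0,21] y:[-3,1] z:[-4,1] -> hit [0,1], descend [2, 7]
      N2 x:[20,21] y:[-3,-1] z:[-1,1] -> miss, prune
      N7 x:[0,2] y:[0,1] z:[-4,-5/2] -> miss, prune
    N8 x:[8,14] y:[8,9] z:[-23/2,-9] -> miss, prune

order=[0, 5, 1, 9, 10, 4, 2, 7, 8]  |boxes|=9  |leaves|=0  hit=miss

== RESULT ==
9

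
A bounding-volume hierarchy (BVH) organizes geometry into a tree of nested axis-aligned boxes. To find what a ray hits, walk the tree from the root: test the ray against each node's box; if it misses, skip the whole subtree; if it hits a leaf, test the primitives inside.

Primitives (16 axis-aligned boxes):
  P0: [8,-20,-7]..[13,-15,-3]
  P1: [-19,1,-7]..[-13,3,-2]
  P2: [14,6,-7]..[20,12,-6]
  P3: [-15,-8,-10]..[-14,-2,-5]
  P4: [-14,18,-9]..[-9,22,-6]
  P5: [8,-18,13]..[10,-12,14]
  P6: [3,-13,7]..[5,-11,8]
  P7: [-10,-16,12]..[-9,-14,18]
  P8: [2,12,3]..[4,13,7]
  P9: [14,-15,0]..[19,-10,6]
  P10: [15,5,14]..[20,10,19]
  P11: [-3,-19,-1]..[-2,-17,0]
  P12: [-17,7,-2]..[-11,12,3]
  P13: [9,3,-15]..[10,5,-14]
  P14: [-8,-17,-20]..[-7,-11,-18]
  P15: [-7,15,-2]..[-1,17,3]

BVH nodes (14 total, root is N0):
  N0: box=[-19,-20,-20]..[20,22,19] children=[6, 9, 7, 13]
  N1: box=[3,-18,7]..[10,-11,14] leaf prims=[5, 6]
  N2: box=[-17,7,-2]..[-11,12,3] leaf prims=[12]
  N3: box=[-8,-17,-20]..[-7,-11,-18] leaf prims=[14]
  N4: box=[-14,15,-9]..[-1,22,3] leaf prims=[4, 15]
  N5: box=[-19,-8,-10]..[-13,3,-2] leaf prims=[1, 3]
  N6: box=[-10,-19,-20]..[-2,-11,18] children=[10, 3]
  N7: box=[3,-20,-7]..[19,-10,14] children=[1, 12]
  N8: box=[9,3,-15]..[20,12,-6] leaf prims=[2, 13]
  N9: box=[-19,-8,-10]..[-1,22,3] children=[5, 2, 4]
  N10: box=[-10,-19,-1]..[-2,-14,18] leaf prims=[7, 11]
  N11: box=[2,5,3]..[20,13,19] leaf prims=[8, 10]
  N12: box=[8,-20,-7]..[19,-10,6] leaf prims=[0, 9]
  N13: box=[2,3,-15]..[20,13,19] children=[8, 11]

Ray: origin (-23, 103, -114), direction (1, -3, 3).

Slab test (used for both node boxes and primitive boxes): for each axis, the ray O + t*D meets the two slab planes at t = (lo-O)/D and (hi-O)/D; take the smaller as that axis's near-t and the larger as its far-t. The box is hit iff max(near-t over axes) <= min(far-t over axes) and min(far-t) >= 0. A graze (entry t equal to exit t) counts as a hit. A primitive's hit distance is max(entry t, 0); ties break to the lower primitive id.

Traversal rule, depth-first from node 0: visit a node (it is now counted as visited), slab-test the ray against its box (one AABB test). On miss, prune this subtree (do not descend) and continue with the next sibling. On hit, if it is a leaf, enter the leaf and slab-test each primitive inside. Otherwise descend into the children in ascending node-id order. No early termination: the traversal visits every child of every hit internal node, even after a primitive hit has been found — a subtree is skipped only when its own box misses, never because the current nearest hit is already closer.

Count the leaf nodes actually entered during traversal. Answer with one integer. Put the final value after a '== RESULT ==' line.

Traverse from the root:
N0 x:[4,43] y:[27,41] z:[94/3,133/3] -> hit [94/3,41], descend [6, 7, 9, 13]
  N6 x:[13,21] y:[38,122/3] z:[94/3,44] -> miss, prune
  N7 x:[26,42] y:[113/3,41] z:[107/3,128/3] -> hit [113/3,41], descend [1, 12]
    N1 x:[26,33] y:[38,121/3] z:[121/3,128/3] -> miss, prune
    N12 x:[31,42] y:[113/3,41] z:[107/3,40] -> hit [113/3,40] leaf, test {P0(miss), P9@t=38}
  N9 x:[4,22] y:[27,37] z:[104/3,39] -> miss, prune
  N13 x:[25,43] y:[30,100/3] z:[33,133/3] -> hit [33,100/3], descend [8, 11]
    N8 x:[32,43] y:[91/3,100/3] z:[33,36] -> hit [33,100/3] leaf, test {P2(miss), P13@t=33}
    N11 x:[25,43] y:[30,98/3] z:[39,133/3] -> miss, prune

9 AABB tests over nodes [0, 6, 7, 1, 12, 9, 13, 8, 11]; 2 leaves entered; closest P13.

== RESULT ==
2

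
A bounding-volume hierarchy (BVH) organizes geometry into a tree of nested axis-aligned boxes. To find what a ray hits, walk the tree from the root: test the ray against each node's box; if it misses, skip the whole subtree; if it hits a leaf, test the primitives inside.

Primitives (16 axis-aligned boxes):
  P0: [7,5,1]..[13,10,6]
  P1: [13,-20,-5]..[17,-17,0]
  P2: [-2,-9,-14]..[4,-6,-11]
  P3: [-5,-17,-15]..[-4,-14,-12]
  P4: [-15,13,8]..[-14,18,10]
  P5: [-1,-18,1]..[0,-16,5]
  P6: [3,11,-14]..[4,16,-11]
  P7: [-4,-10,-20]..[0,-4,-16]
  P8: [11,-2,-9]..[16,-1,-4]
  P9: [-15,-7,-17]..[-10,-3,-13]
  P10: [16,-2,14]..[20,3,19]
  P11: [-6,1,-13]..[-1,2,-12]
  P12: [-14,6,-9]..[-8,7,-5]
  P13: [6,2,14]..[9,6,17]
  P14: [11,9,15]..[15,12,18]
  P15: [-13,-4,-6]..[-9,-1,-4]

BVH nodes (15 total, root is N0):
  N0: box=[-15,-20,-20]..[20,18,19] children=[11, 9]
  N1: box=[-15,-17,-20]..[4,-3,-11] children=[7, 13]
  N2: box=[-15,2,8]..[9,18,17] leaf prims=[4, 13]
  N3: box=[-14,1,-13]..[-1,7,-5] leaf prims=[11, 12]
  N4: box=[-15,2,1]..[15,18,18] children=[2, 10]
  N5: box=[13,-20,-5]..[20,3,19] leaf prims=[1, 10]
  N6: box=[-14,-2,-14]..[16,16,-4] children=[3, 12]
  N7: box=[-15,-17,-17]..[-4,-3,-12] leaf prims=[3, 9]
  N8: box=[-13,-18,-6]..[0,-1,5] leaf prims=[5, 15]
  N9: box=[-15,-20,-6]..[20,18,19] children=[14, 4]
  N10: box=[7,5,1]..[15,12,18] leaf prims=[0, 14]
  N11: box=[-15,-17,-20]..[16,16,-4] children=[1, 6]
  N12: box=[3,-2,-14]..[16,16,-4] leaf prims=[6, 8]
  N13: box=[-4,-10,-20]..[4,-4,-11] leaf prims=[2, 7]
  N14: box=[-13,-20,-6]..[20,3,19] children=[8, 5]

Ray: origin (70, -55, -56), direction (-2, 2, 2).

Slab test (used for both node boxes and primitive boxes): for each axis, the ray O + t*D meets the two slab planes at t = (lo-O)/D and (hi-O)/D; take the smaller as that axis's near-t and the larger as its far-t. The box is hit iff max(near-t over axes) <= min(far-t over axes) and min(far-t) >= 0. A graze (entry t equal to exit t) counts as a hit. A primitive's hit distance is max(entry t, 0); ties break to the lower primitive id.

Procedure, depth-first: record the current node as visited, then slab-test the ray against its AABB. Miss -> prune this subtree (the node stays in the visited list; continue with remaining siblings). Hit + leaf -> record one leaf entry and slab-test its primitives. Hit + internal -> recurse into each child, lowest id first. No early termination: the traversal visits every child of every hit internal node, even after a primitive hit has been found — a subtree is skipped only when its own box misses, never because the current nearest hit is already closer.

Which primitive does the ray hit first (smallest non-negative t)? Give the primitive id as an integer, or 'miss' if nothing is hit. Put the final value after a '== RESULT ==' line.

Trace the traversal:
N0 x:[25,85/2] y:[35/2,73/2] z:[18,75/2] -> hit [25,73/2], descend [9, 11]
  N9 x:[25,85/2] y:[35/2,73/2] z:[25,75/2] -> hit [25,73/2], descend [4, 14]
    N4 x:[55/2,85/2] y:[57/2,73/2] z:[57/2,37] -> hit [57/2,73/2], descend [2, 10]
      N2 x:[61/2,85/2] y:[57/2,73/2] z:[32,73/2] -> hit [32,73/2] leaf, test {P4(miss), P13(miss)}
      N10 x:[55/2,63/2] y:[30,67/2] z:[57/2,37] -> hit [30,63/2] leaf, test {P0@t=30, P14(miss)}
    N14 x:[25,83/2] y:[35/2,29] z:[25,75/2] -> hit [25,29], descend [5, 8]
      N5 x:[25,57/2] y:[35/2,29] z:[51/2,75/2] -> hit [51/2,57/2] leaf, test {P1(miss), P10(miss)}
      N8 x:[35,83/2] y:[37/2,27] z:[25,61/2] -> miss, prune
  N11 x:[27,85/2] y:[19,71/2] z:[18,26] -> miss, prune

Summary -> nodes [0, 9, 4, 2, 10, 14, 5, 8, 11]; box-tests=9; leaf-entries=3; first=P0

== RESULT ==
0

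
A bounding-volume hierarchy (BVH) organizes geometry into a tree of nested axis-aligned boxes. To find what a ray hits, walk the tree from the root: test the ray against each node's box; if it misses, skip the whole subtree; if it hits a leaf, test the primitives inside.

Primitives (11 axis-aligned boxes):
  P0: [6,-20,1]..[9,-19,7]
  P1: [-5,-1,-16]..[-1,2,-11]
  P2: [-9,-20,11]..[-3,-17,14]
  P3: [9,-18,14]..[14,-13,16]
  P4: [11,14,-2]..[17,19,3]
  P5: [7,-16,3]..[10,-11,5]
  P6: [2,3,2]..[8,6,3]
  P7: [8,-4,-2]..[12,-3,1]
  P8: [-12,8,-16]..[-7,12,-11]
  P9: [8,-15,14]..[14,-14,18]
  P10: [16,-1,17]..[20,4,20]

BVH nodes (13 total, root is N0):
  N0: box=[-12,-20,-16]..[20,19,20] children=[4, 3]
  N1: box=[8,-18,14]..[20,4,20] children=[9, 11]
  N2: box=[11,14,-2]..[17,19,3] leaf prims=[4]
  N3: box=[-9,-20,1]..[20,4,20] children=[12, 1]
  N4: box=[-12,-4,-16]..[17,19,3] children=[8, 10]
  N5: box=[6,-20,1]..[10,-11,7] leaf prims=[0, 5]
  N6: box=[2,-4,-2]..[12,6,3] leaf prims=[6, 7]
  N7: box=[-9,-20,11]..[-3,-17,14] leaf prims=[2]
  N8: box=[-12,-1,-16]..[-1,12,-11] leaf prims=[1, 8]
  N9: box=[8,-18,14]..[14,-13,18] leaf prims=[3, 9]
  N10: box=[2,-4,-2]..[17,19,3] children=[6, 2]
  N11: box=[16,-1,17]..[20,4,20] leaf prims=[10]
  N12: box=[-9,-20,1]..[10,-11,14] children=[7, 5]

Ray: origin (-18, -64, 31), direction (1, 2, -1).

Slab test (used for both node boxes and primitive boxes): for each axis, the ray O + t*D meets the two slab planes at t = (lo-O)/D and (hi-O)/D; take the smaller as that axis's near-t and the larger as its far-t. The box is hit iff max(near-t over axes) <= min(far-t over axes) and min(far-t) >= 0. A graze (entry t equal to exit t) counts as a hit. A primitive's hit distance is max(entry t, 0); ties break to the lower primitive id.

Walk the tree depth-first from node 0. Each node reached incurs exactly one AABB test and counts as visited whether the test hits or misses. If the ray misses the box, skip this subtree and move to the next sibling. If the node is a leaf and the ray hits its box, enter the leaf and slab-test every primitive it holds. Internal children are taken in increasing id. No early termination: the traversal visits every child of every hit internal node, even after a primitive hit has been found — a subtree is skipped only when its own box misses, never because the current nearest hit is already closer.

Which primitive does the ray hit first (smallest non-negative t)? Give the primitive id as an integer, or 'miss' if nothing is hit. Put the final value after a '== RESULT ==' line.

Trace the traversal:
N0 x:[6,38] y:[22,83/2] z:[11,47] -> hit [22,38], descend [3, 4]
  N3 x:[9,38] y:[22,34] z:[11,30] -> hit [22,30], descend [1, 12]
    N1 x:[26,38] y:[23,34] z:[11,17] -> miss, prune
    N12 x:[9,28] y:[22,53/2] z:[17,30] -> hit [22,53/2], descend [5, 7]
      N5 x:[24,28] y:[22,53/2] z:[24,30] -> hit [24,53/2] leaf, test {P0(miss), P5@t=26}
      N7 x:[9,15] y:[22,47/2] z:[17,20] -> miss, prune
  N4 x:[6,35] y:[30,83/2] z:[28,47] -> hit [30,35], descend [8, 10]
    N8 x:[6,17] y:[63/2,38] z:[42,47] -> miss, prune
    N10 x:[20,35] y:[30,83/2] z:[28,33] -> hit [30,33], descend [2, 6]
      N2 x:[29,35] y:[39,83/2] z:[28,33] -> miss, prune
      N6 x:[20,30] y:[30,35] z:[28,33] -> hit [30,30] leaf, test {P6(miss), P7@t=30}

Visited [0, 3, 1, 12, 5, 7, 4, 8, 10, 2, 6]. Tests: 11 box, 2 leaf. Nearest: P5.

== RESULT ==
5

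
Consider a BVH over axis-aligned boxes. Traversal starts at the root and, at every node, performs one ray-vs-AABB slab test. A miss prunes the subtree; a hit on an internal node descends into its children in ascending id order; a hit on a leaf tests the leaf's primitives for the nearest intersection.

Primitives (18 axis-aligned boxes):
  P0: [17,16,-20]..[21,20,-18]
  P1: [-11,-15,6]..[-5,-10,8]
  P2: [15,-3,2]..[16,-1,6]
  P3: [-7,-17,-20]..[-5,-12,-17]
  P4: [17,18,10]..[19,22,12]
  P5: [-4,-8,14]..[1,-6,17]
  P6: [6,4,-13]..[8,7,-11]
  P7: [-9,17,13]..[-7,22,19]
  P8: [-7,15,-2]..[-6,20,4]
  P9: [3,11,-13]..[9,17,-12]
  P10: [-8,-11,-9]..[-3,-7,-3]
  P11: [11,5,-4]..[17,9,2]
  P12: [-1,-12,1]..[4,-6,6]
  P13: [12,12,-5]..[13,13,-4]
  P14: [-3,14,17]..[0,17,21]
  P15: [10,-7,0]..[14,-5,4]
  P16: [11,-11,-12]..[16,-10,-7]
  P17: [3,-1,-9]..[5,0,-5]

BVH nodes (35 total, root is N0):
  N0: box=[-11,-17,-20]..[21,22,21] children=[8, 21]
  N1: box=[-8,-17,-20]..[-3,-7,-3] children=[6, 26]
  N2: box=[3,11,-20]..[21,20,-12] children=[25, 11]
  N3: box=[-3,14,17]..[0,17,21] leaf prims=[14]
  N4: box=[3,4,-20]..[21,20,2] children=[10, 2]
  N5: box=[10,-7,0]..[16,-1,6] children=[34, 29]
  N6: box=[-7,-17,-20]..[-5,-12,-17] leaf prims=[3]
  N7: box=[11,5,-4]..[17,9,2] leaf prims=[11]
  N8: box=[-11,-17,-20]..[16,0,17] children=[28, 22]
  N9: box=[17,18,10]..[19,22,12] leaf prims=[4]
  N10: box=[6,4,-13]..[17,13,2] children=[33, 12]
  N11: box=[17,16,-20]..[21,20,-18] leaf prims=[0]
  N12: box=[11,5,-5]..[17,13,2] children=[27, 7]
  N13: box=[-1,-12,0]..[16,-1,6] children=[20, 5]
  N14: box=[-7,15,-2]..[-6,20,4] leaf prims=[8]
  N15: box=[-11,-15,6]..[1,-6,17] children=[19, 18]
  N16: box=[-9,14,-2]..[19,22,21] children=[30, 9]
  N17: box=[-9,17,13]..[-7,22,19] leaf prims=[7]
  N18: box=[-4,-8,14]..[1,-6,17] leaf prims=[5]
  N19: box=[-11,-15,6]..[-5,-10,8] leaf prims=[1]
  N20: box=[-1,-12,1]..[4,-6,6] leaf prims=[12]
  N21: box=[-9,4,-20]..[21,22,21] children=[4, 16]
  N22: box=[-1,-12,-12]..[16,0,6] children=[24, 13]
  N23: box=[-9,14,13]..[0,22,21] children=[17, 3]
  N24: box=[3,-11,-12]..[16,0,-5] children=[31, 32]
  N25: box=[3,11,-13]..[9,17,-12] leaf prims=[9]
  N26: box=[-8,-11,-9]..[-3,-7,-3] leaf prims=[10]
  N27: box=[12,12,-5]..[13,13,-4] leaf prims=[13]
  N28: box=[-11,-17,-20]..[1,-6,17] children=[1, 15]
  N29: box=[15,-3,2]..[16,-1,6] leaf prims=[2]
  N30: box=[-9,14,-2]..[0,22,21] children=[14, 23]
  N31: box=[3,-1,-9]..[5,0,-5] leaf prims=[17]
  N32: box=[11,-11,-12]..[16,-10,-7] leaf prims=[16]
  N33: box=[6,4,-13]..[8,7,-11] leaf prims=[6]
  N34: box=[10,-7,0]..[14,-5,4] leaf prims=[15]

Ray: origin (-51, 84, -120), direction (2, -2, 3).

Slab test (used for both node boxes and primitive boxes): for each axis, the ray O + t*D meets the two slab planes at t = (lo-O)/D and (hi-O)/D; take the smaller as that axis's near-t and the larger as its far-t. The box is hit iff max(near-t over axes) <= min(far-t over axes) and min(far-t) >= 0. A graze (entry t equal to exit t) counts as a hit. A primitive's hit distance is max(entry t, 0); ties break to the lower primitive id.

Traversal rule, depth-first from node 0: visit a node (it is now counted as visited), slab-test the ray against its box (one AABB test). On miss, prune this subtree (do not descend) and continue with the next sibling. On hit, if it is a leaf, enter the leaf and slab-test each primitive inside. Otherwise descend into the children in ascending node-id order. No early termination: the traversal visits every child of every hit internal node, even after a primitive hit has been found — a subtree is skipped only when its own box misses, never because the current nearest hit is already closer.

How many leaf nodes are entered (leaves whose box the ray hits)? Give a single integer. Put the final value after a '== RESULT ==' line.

Trace the traversal:
N0 x:[20,36] y:[31,101/2] z:[100/3,47] -> hit [100/3,36], descend [8, 21]
  N8 x:[20,67/2] y:[42,101/2] z:[100/3,137/3] -> miss, prune
  N21 x:[21,36] y:[31,40] z:[100/3,47] -> hit [100/3,36], descend [4, 16]
    N4 x:[27,36] y:[32,40] z:[100/3,122/3] -> hit [100/3,36], descend [2, 10]
      N2 x:[27,36] y:[32,73/2] z:[100/3,36] -> hit [100/3,36], descend [11, 25]
        N11 x:[34,36] y:[32,34] z:[100/3,34] -> hit [34,34] leaf, test {P0@t=34}
        N25 x:[27,30] y:[67/2,73/2] z:[107/3,36] -> miss, prune
      N10 x:[57/2,34] y:[71/2,40] z:[107/3,122/3] -> miss, prune
    N16 x:[21,35] y:[31,35] z:[118/3,47] -> miss, prune

Visited [0, 8, 21, 4, 2, 11, 25, 10, 16]. Tests: 9 box, 1 leaf. Nearest: P0.

== RESULT ==
1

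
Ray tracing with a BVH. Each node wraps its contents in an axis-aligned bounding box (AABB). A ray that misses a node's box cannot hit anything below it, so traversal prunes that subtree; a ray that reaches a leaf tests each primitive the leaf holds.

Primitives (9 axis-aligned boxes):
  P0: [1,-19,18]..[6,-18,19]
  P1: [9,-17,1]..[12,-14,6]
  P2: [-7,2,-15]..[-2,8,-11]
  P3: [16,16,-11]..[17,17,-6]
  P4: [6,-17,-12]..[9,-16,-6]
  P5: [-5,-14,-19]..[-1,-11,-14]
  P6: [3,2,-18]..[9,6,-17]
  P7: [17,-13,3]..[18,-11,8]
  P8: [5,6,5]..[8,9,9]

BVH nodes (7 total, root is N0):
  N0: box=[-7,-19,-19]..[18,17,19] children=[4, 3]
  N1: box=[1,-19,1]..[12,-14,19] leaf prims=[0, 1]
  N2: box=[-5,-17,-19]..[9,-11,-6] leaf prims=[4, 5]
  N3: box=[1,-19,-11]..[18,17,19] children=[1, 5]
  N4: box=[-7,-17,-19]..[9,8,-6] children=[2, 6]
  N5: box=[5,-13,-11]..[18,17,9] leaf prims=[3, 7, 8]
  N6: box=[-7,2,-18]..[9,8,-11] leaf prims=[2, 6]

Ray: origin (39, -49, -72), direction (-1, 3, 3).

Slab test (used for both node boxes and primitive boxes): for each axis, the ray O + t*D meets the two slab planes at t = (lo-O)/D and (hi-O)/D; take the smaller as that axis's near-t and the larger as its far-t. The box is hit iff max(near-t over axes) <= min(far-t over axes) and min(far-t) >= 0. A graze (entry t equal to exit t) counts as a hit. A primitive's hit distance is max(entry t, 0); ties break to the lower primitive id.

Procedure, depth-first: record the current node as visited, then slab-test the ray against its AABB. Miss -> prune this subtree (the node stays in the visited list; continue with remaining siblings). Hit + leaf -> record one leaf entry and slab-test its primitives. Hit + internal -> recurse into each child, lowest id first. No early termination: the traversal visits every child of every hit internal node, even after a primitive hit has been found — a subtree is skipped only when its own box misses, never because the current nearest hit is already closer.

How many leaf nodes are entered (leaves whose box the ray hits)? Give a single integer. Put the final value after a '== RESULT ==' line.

Walk:
N0 x:[21,46] y:[10,22] z:[53/3,91/3] -> hit [21,22], descend [3, 4]
  N3 x:[21,38] y:[10,22] z:[61/3,91/3] -> hit [21,22], descend [1, 5]
    N1 x:[27,38] y:[10,35/3] z:[73/3,91/3] -> miss, prune
    N5 x:[21,34] y:[12,22] z:[61/3,27] -> hit [21,22] leaf, test {P3@t=22, P7(miss), P8(miss)}
  N4 x:[30,46] y:[32/3,19] z:[53/3,22] -> miss, prune

Visited [0, 3, 1, 5, 4]. Tests: 5 box, 1 leaf. Nearest: P3.

== RESULT ==
1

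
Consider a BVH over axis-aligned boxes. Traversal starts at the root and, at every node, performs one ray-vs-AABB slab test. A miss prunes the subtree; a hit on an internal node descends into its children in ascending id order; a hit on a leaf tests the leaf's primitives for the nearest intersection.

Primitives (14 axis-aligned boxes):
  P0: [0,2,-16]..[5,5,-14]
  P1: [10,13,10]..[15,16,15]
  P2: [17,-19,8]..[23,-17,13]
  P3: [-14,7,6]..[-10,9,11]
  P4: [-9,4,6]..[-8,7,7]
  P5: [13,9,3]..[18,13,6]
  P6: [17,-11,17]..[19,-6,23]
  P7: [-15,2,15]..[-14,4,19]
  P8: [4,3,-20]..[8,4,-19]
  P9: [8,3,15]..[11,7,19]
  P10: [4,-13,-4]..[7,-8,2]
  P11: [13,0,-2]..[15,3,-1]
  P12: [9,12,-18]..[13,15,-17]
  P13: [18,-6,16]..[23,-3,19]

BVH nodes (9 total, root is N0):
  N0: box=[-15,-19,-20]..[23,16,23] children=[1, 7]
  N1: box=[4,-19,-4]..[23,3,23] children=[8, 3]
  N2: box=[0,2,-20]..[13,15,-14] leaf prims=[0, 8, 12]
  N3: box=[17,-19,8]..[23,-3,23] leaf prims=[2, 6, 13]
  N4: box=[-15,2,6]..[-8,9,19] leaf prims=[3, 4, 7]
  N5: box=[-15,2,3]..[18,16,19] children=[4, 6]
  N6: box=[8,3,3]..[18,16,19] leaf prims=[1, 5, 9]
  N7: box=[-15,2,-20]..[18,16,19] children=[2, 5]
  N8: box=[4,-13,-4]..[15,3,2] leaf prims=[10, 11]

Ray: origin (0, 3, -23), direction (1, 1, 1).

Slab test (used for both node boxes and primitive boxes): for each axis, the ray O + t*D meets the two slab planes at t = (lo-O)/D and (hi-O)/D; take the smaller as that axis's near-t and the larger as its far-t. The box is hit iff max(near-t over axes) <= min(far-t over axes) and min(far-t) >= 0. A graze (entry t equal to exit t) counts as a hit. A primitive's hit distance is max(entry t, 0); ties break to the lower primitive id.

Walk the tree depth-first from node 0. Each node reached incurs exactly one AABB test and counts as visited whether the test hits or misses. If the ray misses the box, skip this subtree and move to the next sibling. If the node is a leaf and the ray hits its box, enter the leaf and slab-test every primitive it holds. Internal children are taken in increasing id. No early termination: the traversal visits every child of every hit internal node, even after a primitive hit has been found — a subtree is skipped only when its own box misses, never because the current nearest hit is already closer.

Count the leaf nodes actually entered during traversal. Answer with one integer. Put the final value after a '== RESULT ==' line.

Traverse from the root:
N0 x:[-15,23] y:[-22,13] z:[3,46] -> hit [3,13], descend [1, 7]
  N1 x:[4,23] y:[-22,0] z:[19,46] -> miss, prune
  N7 x:[-15,18] y:[-1,13] z:[3,42] -> hit [3,13], descend [2, 5]
    N2 x:[0,13] y:[-1,12] z:[3,9] -> hit [3,9] leaf, test {P0(miss), P8(miss), P12(miss)}
    N5 x:[-15,18] y:[-1,13] z:[26,42] -> miss, prune

Summary -> nodes [0, 1, 7, 2, 5]; box-tests=5; leaf-entries=1; first=miss

== RESULT ==
1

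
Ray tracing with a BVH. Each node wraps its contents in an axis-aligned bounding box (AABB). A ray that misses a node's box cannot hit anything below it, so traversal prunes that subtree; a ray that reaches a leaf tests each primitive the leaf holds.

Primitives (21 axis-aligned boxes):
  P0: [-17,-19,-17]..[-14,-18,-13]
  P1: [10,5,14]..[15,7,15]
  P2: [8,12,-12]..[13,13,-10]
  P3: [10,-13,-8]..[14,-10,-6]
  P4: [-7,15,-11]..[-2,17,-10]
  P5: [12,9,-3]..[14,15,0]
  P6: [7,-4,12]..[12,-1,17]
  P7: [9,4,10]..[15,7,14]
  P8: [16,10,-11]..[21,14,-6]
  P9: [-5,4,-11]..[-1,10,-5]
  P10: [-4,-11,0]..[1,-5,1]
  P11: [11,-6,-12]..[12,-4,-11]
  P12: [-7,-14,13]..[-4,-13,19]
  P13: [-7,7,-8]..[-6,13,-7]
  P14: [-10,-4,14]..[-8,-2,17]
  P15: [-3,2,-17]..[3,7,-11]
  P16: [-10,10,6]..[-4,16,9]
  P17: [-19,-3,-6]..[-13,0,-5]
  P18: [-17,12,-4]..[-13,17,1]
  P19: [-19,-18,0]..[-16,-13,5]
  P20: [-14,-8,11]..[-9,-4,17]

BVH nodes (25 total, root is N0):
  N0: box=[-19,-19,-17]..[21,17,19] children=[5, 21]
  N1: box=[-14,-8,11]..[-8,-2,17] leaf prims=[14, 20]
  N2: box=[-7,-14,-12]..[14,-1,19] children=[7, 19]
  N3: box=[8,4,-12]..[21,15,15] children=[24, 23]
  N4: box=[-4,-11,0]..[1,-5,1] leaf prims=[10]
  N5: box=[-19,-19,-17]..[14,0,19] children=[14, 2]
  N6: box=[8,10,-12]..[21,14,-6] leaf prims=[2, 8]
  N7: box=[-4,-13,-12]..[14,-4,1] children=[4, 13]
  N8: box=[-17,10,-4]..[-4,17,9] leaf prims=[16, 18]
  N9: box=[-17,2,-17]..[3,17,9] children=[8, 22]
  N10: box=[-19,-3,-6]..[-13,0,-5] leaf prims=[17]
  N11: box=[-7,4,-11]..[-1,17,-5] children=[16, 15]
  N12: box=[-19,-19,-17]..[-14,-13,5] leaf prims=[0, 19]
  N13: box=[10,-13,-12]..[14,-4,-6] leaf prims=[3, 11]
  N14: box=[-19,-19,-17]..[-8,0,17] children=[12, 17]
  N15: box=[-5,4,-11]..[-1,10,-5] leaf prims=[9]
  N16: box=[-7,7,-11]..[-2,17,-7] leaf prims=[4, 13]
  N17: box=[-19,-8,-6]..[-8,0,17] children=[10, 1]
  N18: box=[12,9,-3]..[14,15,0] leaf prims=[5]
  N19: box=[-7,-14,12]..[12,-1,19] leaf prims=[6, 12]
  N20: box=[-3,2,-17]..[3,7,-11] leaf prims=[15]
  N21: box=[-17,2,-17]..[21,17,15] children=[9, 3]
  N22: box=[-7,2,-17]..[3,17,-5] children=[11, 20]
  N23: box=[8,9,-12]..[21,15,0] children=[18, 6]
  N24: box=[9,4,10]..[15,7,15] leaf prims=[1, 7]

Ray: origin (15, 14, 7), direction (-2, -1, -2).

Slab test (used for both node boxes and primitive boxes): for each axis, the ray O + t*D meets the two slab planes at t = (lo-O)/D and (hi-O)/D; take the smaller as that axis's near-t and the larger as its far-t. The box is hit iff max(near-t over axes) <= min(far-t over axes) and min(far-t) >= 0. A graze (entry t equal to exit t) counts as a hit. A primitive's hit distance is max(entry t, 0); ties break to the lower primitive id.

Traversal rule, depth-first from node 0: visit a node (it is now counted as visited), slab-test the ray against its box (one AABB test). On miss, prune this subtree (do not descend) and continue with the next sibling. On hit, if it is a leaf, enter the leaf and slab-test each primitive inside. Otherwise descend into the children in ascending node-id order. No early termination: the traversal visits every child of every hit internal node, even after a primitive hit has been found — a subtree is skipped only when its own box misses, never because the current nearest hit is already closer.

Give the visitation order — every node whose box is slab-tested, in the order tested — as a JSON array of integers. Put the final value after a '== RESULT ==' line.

Traverse from the root:
N0 x:[-3,17] y:[-3,33] z:[-6,12] -> hit [-3,12], descend [5, 21]
  N5 x:[1/2,17] y:[14,33] z:[-6,12] -> miss, prune
  N21 x:[-3,16] y:[-3,12] z:[-4,12] -> hit [-3,12], descend [3, 9]
    N3 x:[-3,7/2] y:[-1,10] z:[-4,19/2] -> hit [-1,7/2], descend [23, 24]
      N23 x:[-3,7/2] y:[-1,5] z:[7/2,19/2] -> hit [7/2,7/2], descend [6, 18]
        N6 x:[-3,7/2] y:[0,4] z:[13/2,19/2] -> miss, prune
        N18 x:[1/2,3/2] y:[-1,5] z:[7/2,5] -> miss, prune
      N24 x:[0,3] y:[7,10] z:[-4,-3/2] -> miss, prune
    N9 x:[6,16] y:[-3,12] z:[-1,12] -> hit [6,12], descend [8, 22]
      N8 x:[19/2,16] y:[-3,4] z:[-1,11/2] -> miss, prune
      N22 x:[6,11] y:[-3,12] z:[6,12] -> hit [6,11], descend [11, 20]
        N11 x:[8,11] y:[-3,10] z:[6,9] -> hit [8,9], descend [15, 16]
          N15 x:[8,10] y:[4,10] z:[6,9] -> hit [8,9] leaf, test {P9@t=8}
          N16 x:[17/2,11] y:[-3,7] z:[7,9] -> miss, prune
        N20 x:[6,9] y:[7,12] z:[9,12] -> hit [9,9] leaf, test {P15@t=9}

order=[0, 5, 21, 3, 23, 6, 18, 24, 9, 8, 22, 11, 15, 16, 20]  |boxes|=15  |leaves|=2  hit=P9

== RESULT ==
[0, 5, 21, 3, 23, 6, 18, 24, 9, 8, 22, 11, 15, 16, 20]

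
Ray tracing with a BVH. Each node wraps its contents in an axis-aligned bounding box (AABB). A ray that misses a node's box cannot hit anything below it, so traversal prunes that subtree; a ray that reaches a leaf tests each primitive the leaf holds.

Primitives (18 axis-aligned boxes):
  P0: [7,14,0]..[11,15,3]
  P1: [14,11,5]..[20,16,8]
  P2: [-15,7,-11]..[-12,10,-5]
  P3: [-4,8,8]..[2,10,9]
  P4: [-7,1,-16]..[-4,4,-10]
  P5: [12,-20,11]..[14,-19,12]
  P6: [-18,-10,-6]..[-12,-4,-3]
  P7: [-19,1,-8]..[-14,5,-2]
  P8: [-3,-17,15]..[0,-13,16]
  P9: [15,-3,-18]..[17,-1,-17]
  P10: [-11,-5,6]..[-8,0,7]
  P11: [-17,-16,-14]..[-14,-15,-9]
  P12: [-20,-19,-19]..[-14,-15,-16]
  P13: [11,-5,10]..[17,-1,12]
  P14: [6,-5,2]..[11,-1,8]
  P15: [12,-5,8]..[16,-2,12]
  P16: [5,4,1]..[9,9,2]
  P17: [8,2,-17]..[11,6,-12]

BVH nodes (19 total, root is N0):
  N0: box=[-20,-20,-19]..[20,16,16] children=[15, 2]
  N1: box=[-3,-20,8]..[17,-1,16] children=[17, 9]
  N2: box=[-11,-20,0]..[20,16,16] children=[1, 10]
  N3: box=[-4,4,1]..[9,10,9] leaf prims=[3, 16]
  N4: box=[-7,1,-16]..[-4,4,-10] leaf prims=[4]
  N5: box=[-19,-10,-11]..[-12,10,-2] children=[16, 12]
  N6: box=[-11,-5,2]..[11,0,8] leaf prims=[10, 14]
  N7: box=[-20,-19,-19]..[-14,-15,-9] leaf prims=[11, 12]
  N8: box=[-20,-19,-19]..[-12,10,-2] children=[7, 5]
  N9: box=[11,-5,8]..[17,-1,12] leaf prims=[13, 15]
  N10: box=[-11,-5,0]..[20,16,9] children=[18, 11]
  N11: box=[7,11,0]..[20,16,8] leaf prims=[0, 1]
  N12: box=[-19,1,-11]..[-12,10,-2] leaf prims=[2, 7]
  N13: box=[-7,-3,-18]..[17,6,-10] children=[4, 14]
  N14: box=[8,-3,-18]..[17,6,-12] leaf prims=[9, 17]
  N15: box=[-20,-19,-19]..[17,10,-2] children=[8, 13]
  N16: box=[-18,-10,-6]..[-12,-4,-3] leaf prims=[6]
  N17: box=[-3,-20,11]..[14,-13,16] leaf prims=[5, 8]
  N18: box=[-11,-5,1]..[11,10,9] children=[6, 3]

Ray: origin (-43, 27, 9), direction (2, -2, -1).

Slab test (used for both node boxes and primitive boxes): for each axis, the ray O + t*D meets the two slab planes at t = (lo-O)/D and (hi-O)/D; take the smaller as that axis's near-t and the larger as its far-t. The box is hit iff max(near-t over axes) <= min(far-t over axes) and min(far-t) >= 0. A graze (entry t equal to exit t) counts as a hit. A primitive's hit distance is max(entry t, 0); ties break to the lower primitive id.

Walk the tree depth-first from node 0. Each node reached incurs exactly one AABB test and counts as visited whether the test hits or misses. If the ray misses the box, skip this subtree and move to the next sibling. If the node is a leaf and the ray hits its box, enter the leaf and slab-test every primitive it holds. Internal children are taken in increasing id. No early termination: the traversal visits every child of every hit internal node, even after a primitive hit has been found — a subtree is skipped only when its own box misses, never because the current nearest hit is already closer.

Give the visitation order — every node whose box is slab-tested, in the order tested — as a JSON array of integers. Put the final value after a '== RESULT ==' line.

Trace the traversal:
N0 x:[23/2,63/2] y:[11/2,47/2] z:[-7,28] -> hit [23/2,47/2], descend [2, 15]
  N2 x:[16,63/2] y:[11/2,47/2] z:[-7,9] -> miss, prune
  N15 x:[23/2,30] y:[17/2,23] z:[11,28] -> hit [23/2,23], descend [8, 13]
    N8 x:[23/2,31/2] y:[17/2,23] z:[11,28] -> hit [23/2,31/2], descend [5, 7]
      N5 x:[12,31/2] y:[17/2,37/2] z:[11,20] -> hit [12,31/2], descend [12, 16]
        N12 x:[12,31/2] y:[17/2,13] z:[11,20] -> hit [12,13] leaf, test {P2(miss), P7@t=12}
        N16 x:[25/2,31/2] y:[31/2,37/2] z:[12,15] -> miss, prune
      N7 x:[23/2,29/2] y:[21,23] z:[18,28] -> miss, prune
    N13 x:[18,30] y:[21/2,15] z:[19,27] -> miss, prune

Summary -> nodes [0, 2, 15, 8, 5, 12, 16, 7, 13]; box-tests=9; leaf-entries=1; first=P7

== RESULT ==
[0, 2, 15, 8, 5, 12, 16, 7, 13]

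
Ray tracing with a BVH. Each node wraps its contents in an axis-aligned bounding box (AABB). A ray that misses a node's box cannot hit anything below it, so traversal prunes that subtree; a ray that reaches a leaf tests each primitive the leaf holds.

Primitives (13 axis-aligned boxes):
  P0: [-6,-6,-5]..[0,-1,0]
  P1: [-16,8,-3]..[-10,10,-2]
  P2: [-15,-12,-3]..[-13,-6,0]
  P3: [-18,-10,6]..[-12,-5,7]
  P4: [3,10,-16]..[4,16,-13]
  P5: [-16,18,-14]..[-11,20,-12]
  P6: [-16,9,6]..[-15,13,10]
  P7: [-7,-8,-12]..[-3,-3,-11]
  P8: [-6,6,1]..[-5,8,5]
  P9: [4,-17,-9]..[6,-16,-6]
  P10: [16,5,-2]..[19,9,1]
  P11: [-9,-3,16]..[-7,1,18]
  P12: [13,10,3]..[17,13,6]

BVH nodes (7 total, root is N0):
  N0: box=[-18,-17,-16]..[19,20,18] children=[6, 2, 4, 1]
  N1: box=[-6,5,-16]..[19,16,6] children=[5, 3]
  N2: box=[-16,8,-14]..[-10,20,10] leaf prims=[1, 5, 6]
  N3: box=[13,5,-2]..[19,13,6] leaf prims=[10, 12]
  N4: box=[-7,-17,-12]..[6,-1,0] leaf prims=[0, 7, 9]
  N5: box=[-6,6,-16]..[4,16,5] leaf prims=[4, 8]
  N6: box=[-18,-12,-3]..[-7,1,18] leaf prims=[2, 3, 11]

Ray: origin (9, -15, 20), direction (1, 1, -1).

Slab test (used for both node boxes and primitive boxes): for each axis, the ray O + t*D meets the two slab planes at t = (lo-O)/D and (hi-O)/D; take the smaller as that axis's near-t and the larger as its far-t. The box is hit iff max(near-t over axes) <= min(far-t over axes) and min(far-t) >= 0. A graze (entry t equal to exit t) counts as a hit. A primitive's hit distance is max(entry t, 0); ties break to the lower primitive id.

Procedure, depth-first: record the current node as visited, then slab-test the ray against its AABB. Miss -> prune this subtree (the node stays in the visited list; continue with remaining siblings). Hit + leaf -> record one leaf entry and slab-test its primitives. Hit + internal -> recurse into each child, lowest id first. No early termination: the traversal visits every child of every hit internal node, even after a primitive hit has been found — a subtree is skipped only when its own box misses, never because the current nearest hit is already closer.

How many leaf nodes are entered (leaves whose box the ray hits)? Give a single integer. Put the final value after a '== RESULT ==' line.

Traverse from the root:
N0 x:[-27,10] y:[-2,35] z:[2,36] -> hit [2,10], descend [1, 2, 4, 6]
  N1 x:[-15,10] y:[20,31] z:[14,36] -> miss, prune
  N2 x:[-25,-19] y:[23,35] z:[10,34] -> miss, prune
  N4 x:[-16,-3] y:[-2,14] z:[20,32] -> miss, prune
  N6 x:[-27,-16] y:[3,16] z:[2,23] -> miss, prune

Summary -> nodes [0, 1, 2, 4, 6]; box-tests=5; leaf-entries=0; first=miss

== RESULT ==
0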